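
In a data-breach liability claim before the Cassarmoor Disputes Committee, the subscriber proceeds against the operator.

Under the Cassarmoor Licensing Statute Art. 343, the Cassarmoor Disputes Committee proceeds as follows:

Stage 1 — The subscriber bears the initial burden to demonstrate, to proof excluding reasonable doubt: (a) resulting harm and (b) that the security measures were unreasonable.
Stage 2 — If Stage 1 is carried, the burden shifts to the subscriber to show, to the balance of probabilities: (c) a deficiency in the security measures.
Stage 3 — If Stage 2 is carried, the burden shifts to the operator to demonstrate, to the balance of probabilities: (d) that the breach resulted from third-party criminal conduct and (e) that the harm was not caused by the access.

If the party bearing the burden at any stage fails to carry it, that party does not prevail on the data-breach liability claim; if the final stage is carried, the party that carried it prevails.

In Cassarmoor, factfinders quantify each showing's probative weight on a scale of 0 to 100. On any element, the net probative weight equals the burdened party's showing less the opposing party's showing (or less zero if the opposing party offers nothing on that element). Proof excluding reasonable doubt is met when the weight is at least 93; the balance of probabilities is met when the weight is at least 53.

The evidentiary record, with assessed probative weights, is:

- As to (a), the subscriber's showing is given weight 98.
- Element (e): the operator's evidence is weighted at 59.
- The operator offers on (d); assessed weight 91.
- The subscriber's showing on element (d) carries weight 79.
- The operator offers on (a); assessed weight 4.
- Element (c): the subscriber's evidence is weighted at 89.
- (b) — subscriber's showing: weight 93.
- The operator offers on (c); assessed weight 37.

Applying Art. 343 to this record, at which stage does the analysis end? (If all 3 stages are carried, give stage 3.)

At Stage 1 the subscriber must meet proof excluding reasonable doubt (weight is at least 93): on (a) the weight is 98 less the opposing 4 gives net 94, ≥ 93, so (a) meets the standard; on (b) the weight is 93, ≥ 93, so (b) meets the standard.
  All elements met. The subscriber retains the burden for Stage 2.
At Stage 2 the subscriber must meet the balance of probabilities (weight is at least 53): on (c) the weight is 89 less the opposing 37 gives net 52, < 53, so (c) does not meet the standard.
  Not every element is met, so the subscriber fails to carry Stage 2.
The analysis ends at Stage 2; the operator prevails.

stage 2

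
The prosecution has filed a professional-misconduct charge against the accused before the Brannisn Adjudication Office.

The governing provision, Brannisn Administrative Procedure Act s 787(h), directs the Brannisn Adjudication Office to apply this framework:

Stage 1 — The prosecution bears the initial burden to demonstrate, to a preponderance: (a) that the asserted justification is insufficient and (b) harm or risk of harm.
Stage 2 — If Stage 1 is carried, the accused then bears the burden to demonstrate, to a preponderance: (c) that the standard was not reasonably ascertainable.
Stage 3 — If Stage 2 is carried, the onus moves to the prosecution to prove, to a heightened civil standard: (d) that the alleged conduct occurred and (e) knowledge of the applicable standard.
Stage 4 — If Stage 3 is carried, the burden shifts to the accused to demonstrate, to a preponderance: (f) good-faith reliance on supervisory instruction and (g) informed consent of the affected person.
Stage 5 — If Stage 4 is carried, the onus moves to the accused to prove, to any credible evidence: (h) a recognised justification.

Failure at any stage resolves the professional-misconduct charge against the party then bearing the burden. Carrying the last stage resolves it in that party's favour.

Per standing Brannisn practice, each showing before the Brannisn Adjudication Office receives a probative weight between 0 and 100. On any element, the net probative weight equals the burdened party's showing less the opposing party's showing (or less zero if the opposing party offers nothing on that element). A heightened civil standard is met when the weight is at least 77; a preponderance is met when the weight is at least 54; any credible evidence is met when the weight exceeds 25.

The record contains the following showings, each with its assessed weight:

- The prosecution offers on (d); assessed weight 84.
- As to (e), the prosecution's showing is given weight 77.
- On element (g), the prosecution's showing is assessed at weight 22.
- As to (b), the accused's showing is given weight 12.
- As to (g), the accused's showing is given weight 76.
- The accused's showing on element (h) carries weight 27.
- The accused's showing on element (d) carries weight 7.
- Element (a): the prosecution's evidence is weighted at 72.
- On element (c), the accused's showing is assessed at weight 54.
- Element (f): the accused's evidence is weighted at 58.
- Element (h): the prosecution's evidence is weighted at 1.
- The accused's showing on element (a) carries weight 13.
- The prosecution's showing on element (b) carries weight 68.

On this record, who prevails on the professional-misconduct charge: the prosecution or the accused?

Stage 1 (prosecution, a preponderance, weight is at least 54): (a) net 72−13=59 ≥ 54 — meets; (b) net 68−12=56 ≥ 54 — meets.
  All elements met. The burden passes to the accused.
Stage 2 (accused, a preponderance, weight is at least 54): (c) 54 ≥ 54 — meets.
  Stage 2 is satisfied; the onus moves to the prosecution.
Stage 3 (prosecution, a heightened civil standard, weight is at least 77): (d) net 84−7=77 ≥ 77 — meets; (e) 77 ≥ 77 — meets.
  All elements met. The burden passes to the accused.
Stage 4 (accused, a preponderance, weight is at least 54): (f) 58 ≥ 54 — meets; (g) net 76−22=54 ≥ 54 — meets.
  All elements met. The accused retains the burden for Stage 5.
Stage 5 (accused, any credible evidence, weight exceeds 25): (h) net 27−1=26 > 25 — meets.
  Stage 5 carried; the final stage is satisfied.
With every stage satisfied, the accused prevails.

accused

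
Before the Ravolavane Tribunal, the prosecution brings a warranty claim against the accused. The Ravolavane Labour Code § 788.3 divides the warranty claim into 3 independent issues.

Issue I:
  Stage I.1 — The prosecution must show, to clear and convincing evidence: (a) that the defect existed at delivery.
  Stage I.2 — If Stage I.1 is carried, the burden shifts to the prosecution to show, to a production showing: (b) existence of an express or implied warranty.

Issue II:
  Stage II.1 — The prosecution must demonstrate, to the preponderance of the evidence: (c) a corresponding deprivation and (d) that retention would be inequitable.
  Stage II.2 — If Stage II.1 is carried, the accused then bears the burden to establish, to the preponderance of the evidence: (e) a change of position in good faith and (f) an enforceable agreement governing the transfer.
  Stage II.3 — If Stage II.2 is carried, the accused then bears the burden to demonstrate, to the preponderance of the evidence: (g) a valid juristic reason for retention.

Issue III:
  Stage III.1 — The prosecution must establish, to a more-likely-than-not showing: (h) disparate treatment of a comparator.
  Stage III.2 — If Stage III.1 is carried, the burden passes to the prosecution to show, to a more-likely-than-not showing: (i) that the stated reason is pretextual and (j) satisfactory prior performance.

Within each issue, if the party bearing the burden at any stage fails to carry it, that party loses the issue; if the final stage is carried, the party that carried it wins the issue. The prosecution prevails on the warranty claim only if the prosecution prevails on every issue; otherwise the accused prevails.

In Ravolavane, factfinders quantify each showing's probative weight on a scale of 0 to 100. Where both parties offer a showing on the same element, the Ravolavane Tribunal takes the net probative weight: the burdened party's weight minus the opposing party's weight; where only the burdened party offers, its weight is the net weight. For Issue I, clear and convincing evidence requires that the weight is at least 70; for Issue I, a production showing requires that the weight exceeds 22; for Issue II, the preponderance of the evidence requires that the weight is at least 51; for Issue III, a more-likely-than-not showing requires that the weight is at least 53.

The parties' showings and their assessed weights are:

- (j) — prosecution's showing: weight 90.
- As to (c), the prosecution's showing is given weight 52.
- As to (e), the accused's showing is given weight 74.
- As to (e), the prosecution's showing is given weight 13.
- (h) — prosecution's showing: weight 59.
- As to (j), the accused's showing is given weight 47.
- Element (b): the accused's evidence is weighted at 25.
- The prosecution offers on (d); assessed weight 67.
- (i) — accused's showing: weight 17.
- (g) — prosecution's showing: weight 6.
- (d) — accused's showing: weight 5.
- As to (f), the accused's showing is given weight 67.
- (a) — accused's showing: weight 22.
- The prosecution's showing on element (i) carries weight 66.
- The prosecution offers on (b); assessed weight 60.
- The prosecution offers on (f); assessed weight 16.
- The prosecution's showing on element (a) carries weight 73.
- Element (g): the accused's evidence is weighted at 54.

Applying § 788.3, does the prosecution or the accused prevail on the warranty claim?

accused

— Issue I —
Stage I.1 — burden on prosecution; standard: clear and convincing evidence (weight is at least 70).
    (a): 73 − 22 = 51 < 70 [not met]
  Not every element is met, so the prosecution fails to carry Stage I.1.
The accused prevails on this issue.
— Issue II —
Stage II.1 (prosecution, the preponderance of the evidence, weight is at least 51): (c) 52 ≥ 51 — meets; (d) net 67−5=62 ≥ 51 — meets.
  The prosecution carries Stage II.1; the accused now bears the burden.
Stage II.2 (accused, the preponderance of the evidence, weight is at least 51): (e) net 74−13=61 ≥ 51 — meets; (f) net 67−16=51 ≥ 51 — meets.
  Stage II.2 carried; the burden remains with the accused.
Stage II.3 (accused, the preponderance of the evidence, weight is at least 51): (g) net 54−6=48 < 51 — fails.
  The accused does not carry Stage II.3.
So the prosecution prevails on this issue.
— Issue III —
Stage III.1 — burden on prosecution; standard: a more-likely-than-not showing (weight is at least 53).
    (h): 59 ≥ 53 [met]
  Stage III.1 carried; the burden remains with the prosecution.
Stage III.2 — burden on prosecution; standard: a more-likely-than-not showing (weight is at least 53).
    (i): 66 − 17 = 49 < 53 [not met]
    (j): 90 − 47 = 43 < 53 [not met]
  The prosecution does not carry Stage III.2.
So the accused prevails on this issue.
Per-issue: Issue I → accused; Issue II → prosecution; Issue III → accused. The prosecution must prevail on every issue; overall, the accused prevails.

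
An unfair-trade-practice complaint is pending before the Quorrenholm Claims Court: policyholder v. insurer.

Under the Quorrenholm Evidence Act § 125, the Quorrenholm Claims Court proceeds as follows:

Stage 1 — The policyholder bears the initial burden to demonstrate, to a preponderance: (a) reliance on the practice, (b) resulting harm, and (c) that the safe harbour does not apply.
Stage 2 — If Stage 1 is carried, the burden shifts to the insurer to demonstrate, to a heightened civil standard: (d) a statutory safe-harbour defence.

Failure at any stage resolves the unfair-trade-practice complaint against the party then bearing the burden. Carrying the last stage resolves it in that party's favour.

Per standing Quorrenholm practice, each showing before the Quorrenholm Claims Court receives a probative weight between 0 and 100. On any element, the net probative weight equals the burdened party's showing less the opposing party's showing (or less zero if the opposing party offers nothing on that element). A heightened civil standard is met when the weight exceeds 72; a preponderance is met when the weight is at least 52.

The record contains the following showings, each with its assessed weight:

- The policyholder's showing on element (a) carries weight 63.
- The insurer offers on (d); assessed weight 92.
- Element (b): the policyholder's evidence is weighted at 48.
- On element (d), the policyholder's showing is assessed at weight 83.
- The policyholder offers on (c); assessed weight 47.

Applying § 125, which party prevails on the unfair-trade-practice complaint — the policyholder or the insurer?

Stage 1 (policyholder, a preponderance, weight is at least 52): (a) 63 ≥ 52 — meets; (b) 48 < 52 — fails; (c) 47 < 52 — fails.
  Not every element is met, so the policyholder fails to carry Stage 1.
The insurer prevails.

insurer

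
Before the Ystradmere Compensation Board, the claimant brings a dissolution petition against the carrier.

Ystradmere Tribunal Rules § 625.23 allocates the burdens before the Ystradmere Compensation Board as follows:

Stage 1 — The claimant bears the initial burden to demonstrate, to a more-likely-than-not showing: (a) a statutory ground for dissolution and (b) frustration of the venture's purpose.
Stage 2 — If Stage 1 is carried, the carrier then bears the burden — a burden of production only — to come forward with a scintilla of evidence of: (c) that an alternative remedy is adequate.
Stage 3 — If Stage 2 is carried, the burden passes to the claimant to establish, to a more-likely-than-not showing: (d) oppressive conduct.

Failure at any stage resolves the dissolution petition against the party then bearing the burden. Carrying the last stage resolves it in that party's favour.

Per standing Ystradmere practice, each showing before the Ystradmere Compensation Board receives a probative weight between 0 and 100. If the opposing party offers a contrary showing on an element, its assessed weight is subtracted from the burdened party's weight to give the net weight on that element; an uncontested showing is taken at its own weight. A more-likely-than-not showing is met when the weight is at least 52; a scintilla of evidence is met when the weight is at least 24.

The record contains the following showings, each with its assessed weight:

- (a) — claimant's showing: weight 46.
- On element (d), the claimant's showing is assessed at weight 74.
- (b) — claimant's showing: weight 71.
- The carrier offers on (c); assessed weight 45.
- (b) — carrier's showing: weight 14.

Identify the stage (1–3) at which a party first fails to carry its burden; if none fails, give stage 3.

Stage 1 (claimant, a more-likely-than-not showing, weight is at least 52): (a) 46 < 52 — fails; (b) net 71−14=57 ≥ 52 — meets.
  The claimant does not carry Stage 1.
The analysis ends at Stage 1; the carrier prevails.

stage 1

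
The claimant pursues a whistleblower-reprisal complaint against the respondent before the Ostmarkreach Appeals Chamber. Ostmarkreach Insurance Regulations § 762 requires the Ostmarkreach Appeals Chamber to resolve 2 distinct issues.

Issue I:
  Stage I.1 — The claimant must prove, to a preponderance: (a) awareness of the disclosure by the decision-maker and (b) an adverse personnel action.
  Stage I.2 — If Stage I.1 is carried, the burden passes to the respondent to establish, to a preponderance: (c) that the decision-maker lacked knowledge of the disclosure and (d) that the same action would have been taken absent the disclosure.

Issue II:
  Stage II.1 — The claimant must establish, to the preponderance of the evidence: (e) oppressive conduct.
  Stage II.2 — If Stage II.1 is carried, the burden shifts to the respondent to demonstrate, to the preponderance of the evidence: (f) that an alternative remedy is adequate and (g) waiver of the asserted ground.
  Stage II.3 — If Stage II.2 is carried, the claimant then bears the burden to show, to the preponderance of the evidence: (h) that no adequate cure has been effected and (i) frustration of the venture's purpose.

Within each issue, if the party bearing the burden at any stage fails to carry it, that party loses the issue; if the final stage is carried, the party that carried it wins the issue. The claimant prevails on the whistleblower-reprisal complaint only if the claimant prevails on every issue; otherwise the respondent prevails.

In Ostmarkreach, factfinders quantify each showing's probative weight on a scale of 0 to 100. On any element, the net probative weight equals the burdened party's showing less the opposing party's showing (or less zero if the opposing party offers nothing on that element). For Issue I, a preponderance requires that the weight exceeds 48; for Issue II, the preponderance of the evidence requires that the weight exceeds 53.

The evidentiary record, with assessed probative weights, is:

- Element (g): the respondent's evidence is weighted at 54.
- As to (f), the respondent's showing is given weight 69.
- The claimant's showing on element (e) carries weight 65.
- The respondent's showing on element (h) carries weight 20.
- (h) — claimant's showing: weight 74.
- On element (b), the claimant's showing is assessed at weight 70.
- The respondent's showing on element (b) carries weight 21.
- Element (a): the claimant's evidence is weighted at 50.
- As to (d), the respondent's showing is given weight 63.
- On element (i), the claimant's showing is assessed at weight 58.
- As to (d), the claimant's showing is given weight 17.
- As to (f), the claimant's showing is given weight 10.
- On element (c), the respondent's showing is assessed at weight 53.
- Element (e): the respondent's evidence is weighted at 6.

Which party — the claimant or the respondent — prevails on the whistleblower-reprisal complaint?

— Issue I —
Stage I.1 — burden on claimant; standard: a preponderance (weight exceeds 48).
    (a): 50 > 48 [met]
    (b): 70 − 21 = 49 > 48 [met]
  The claimant carries Stage I.1; the respondent now bears the burden.
Stage I.2 — burden on respondent; standard: a preponderance (weight exceeds 48).
    (c): 53 > 48 [met]
    (d): 63 − 17 = 46 ≤ 48 [not met]
  Stage I.2 not carried; the respondent fails its burden.
So the claimant prevails on this issue.
— Issue II —
At Stage II.1 the claimant must meet the preponderance of the evidence (weight exceeds 53): on (e) the weight is 65 less the opposing 6 gives net 59, > 53, so (e) meets the standard.
  Stage II.1 carried; the burden shifts to the respondent.
At Stage II.2 the respondent must meet the preponderance of the evidence (weight exceeds 53): on (f) the weight is 69 less the opposing 10 gives net 59, > 53, so (f) meets the standard; on (g) the weight is 54, > 53, so (g) meets the standard.
  All elements met. The burden passes to the claimant.
At Stage II.3 the claimant must meet the preponderance of the evidence (weight exceeds 53): on (h) the weight is 74 less the opposing 20 gives net 54, > 53, so (h) meets the standard; on (i) the weight is 58, which does exceed 53, so (i) meets the standard.
  The claimant carries the last stage.
All stages carried — the claimant prevails on this issue.
Per-issue: Issue I → claimant; Issue II → claimant. The claimant must prevail on every issue; overall, the claimant prevails.

claimant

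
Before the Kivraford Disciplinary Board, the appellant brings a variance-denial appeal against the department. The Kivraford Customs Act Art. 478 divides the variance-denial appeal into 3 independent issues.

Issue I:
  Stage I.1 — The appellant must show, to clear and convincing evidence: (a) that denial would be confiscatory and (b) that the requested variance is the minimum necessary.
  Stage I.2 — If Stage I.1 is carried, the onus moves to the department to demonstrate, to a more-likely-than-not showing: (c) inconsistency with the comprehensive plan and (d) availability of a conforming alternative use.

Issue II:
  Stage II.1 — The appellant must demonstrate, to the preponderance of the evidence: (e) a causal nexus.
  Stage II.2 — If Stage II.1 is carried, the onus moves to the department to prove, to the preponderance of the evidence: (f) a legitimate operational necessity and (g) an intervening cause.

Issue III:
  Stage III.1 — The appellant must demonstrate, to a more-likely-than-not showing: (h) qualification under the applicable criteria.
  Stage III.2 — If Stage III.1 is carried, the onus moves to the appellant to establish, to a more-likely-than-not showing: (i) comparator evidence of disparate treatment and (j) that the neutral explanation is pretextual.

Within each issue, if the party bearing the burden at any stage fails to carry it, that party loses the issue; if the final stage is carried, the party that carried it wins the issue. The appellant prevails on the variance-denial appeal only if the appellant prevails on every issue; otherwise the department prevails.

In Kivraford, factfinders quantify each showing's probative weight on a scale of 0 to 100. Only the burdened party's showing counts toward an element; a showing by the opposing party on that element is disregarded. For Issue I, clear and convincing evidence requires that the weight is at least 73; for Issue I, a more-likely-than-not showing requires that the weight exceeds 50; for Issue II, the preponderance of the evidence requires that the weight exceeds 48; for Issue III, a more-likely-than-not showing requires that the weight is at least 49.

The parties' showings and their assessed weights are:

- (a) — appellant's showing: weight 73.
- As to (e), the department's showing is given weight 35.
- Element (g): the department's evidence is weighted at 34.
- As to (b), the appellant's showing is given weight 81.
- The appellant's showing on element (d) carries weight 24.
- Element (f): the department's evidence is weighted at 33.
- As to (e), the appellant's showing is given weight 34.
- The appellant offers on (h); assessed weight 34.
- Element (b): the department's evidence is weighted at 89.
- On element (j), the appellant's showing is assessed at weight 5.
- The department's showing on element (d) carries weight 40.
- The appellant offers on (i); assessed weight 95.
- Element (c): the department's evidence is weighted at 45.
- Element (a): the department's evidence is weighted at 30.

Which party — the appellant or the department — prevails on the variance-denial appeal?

— Issue I —
Stage I.1 — burden on appellant; standard: clear and convincing evidence (weight is at least 73).
    (a): 73 (department's 30 disregarded) ≥ 73 [met]
    (b): 81 (department's 89 disregarded) ≥ 73 [met]
  All elements met. The burden passes to the department.
Stage I.2 — burden on department; standard: a more-likely-than-not showing (weight exceeds 50).
    (c): 45 ≤ 50 [not met]
    (d): 40 (appellant's 24 disregarded) ≤ 50 [not met]
  The department does not carry Stage I.2.
So the appellant prevails on this issue.
— Issue II —
Stage II.1 — burden on appellant; standard: the preponderance of the evidence (weight exceeds 48).
    (e): 34 (department's 35 disregarded) ≤ 48 [not met]
  Not every element is met, so the appellant fails to carry Stage II.1.
The analysis ends at Stage II.1; the department prevails on this issue.
— Issue III —
Stage III.1 — burden on appellant; standard: a more-likely-than-not showing (weight is at least 49).
    (h): 34 < 49 [not met]
  Not every element is met, so the appellant fails to carry Stage III.1.
The analysis ends at Stage III.1; the department prevails on this issue.
Per-issue: Issue I → appellant; Issue II → department; Issue III → department. The appellant must prevail on every issue; overall, the department prevails.

department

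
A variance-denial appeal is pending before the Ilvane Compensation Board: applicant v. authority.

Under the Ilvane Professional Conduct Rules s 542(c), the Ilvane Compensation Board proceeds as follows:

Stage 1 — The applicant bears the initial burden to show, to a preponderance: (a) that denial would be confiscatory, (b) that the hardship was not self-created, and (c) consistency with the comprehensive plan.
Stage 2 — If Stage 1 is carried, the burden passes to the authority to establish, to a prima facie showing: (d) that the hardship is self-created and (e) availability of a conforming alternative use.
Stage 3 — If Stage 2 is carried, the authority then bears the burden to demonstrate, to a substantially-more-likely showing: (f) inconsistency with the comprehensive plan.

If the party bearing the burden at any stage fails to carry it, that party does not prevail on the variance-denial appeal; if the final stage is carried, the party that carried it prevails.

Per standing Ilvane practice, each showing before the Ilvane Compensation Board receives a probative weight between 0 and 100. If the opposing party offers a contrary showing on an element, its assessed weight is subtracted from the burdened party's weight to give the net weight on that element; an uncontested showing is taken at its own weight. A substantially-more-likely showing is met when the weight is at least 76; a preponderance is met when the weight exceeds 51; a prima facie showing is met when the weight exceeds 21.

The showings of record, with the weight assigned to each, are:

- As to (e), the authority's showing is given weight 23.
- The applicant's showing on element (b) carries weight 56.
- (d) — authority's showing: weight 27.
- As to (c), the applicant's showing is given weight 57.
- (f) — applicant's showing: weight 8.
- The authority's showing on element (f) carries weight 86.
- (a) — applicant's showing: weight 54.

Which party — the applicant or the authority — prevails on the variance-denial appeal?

authority

At Stage 1 the applicant must meet a preponderance (weight exceeds 51): on (a) the weight is 54, which does exceed 51, so (a) meets the standard; on (b) the weight is 56, which does exceed 51, so (b) meets the standard; on (c) the weight is 57, > 51, so (c) meets the standard.
  Stage 1 is satisfied; the onus moves to the authority.
At Stage 2 the authority must meet a prima facie showing (weight exceeds 21): on (d) the weight is 27, > 21, so (d) meets the standard; on (e) the weight is 23, > 21, so (e) meets the standard.
  Stage 2 carried; the burden remains with the authority.
At Stage 3 the authority must meet a substantially-more-likely showing (weight is at least 76): on (f) the weight is 86 less the opposing 8 gives net 78, which does reach 76, so (f) meets the standard.
  All elements met at the final stage.
With every stage satisfied, the authority prevails.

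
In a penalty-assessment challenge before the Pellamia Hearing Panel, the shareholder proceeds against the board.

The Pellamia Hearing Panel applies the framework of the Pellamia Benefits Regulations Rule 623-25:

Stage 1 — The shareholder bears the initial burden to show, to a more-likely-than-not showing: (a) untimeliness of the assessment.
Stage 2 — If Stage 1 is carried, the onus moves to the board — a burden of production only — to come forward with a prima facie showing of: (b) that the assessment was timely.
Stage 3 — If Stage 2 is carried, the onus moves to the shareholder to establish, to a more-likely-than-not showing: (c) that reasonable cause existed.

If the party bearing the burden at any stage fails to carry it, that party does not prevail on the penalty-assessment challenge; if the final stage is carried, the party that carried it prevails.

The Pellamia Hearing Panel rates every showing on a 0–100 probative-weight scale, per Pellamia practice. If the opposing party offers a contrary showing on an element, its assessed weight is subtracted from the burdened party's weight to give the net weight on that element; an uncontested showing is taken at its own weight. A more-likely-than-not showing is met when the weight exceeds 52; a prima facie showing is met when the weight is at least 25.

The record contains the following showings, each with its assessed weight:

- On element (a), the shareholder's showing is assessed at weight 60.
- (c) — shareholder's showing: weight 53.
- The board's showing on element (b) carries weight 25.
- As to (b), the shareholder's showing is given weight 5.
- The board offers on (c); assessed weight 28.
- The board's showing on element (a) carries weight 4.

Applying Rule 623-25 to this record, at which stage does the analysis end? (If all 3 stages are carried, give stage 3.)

stage 2

At Stage 1 the shareholder must meet a more-likely-than-not showing (weight exceeds 52): on (a) the weight is 60 less the opposing 4 gives net 56, which does exceed 52, so (a) meets the standard.
  Stage 1 carried; the burden shifts to the board.
At Stage 2 the board must meet a prima facie showing (weight is at least 25): on (b) the weight is 25 less the opposing 5 gives net 20, which does not reach 25, so (b) does not meet the standard.
  Stage 2 not carried; the board fails its burden.
So the shareholder prevails.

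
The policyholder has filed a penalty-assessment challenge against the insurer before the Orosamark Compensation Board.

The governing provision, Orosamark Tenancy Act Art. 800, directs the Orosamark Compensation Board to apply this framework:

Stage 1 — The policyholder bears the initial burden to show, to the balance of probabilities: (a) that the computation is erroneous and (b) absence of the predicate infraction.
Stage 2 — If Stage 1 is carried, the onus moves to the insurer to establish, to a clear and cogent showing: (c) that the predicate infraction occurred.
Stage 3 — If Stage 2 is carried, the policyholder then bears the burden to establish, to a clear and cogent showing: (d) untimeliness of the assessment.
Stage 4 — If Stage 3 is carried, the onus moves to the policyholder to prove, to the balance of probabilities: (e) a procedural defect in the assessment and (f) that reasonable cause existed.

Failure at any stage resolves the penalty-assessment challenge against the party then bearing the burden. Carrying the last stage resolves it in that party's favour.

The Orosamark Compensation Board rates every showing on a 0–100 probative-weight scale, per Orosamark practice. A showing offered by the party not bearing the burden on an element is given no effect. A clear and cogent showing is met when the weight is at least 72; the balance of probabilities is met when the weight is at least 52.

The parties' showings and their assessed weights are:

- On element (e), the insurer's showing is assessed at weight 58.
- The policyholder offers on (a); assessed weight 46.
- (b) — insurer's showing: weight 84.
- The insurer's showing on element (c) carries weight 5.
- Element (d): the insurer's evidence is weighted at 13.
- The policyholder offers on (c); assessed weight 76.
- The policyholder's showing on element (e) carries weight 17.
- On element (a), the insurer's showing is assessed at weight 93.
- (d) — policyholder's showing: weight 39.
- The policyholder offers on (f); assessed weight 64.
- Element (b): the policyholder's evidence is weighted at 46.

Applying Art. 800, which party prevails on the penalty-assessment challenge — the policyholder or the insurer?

insurer

At Stage 1 the policyholder must meet the balance of probabilities (weight is at least 52): on (a) the weight is 46 (the insurer's 93 is given no effect), < 52, so (a) does not meet the standard; on (b) the weight is 46 (the insurer's 84 is given no effect), < 52, so (b) does not meet the standard.
  Stage 1 not carried; the policyholder fails its burden.
The insurer prevails.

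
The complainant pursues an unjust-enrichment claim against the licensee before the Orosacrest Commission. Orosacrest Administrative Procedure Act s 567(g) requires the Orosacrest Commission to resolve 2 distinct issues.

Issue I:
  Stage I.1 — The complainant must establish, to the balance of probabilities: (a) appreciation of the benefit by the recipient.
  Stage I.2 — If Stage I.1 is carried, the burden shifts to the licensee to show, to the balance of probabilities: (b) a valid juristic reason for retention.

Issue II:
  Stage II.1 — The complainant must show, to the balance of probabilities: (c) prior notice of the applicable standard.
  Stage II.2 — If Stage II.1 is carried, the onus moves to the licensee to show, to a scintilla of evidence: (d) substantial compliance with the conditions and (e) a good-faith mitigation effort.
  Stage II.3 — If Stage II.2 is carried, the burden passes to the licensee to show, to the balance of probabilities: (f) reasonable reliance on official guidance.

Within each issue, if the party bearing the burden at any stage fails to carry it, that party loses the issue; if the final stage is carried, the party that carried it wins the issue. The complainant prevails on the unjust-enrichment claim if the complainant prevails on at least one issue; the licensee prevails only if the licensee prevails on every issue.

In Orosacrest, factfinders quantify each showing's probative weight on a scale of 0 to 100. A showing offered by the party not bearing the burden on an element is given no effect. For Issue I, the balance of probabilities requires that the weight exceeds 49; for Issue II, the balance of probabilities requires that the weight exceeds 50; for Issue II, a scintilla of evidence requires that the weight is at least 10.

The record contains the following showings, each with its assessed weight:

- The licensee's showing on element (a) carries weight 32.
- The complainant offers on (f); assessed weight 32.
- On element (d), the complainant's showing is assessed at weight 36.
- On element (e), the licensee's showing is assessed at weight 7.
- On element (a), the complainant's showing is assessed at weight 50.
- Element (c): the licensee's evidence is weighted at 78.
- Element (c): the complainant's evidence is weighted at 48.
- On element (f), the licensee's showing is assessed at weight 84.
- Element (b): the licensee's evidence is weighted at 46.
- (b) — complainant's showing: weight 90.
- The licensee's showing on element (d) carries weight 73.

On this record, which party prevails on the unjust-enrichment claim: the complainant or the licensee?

complainant

— Issue I —
Stage I.1 — burden on complainant; standard: the balance of probabilities (weight exceeds 49).
    (a): 50 (licensee's 32 disregarded) > 49 [met]
  The complainant carries Stage I.1; the licensee now bears the burden.
Stage I.2 — burden on licensee; standard: the balance of probabilities (weight exceeds 49).
    (b): 46 (complainant's 90 disregarded) ≤ 49 [not met]
  Not every element is met, so the licensee fails to carry Stage I.2.
The complainant prevails on this issue.
— Issue II —
Stage II.1 (complainant, the balance of probabilities, weight exceeds 50): (c) 48 (licensee's 78 disregarded) ≤ 50 — fails.
  Stage II.1 not carried; the complainant fails its burden.
The analysis ends at Stage II.1; the licensee prevails on this issue.
Per-issue: Issue I → complainant; Issue II → licensee. The complainant must prevail on at least one issue; overall, the complainant prevails.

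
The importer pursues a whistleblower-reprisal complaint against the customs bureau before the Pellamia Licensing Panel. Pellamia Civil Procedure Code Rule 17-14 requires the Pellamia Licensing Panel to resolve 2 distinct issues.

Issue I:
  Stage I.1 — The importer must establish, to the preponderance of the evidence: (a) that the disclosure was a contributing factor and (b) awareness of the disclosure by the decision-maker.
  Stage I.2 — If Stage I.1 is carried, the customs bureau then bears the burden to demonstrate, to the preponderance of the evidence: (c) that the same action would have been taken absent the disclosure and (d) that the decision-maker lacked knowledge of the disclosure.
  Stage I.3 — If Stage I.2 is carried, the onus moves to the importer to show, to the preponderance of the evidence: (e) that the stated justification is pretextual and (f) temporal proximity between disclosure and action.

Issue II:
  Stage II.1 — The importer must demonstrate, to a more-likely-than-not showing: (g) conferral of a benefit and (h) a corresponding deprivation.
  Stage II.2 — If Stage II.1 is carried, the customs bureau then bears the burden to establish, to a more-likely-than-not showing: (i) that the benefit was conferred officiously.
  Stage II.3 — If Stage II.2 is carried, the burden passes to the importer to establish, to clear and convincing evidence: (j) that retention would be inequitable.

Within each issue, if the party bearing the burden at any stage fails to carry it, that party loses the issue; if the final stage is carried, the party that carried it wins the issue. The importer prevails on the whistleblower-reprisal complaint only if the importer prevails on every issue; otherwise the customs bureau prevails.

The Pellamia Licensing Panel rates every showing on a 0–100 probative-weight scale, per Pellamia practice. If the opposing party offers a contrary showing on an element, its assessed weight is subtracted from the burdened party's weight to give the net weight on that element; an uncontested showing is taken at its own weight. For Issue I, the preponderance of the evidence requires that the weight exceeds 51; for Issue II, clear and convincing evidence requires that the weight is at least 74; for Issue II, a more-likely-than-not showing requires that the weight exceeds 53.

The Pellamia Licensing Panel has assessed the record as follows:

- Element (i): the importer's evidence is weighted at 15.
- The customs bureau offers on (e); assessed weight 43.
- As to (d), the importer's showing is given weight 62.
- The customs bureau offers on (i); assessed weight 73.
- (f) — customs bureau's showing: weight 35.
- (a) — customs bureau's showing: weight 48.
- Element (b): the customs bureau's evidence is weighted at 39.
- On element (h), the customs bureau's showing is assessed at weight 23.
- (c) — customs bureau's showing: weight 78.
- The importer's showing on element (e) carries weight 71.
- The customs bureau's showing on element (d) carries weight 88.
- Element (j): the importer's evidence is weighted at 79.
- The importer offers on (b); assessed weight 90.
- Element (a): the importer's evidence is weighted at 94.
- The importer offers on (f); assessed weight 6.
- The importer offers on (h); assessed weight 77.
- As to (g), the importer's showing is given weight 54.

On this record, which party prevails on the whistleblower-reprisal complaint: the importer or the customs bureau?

— Issue I —
At Stage I.1 the importer must meet the preponderance of the evidence (weight exceeds 51): on (a) the weight is 94 less the opposing 48 gives net 46, which does not exceed 51, so (a) does not meet the standard; on (b) the weight is 90 less the opposing 39 gives net 51, ≤ 51, so (b) does not meet the standard.
  Stage I.1 not carried; the importer fails its burden.
The analysis ends at Stage I.1; the customs bureau prevails on this issue.
— Issue II —
At Stage II.1 the importer must meet a more-likely-than-not showing (weight exceeds 53): on (g) the weight is 54, which does exceed 53, so (g) meets the standard; on (h) the weight is 77 less the opposing 23 gives net 54, which does exceed 53, so (h) meets the standard.
  The importer carries Stage II.1; the customs bureau now bears the burden.
At Stage II.2 the customs bureau must meet a more-likely-than-not showing (weight exceeds 53): on (i) the weight is 73 less the opposing 15 gives net 58, which does exceed 53, so (i) meets the standard.
  Stage II.2 is satisfied; the onus moves to the importer.
At Stage II.3 the importer must meet clear and convincing evidence (weight is at least 74): on (j) the weight is 79, ≥ 74, so (j) meets the standard.
  The importer carries the last stage.
With every stage satisfied, the importer prevails on this issue.
Per-issue: Issue I → customs bureau; Issue II → importer. The importer must prevail on every issue; overall, the customs bureau prevails.

customs bureau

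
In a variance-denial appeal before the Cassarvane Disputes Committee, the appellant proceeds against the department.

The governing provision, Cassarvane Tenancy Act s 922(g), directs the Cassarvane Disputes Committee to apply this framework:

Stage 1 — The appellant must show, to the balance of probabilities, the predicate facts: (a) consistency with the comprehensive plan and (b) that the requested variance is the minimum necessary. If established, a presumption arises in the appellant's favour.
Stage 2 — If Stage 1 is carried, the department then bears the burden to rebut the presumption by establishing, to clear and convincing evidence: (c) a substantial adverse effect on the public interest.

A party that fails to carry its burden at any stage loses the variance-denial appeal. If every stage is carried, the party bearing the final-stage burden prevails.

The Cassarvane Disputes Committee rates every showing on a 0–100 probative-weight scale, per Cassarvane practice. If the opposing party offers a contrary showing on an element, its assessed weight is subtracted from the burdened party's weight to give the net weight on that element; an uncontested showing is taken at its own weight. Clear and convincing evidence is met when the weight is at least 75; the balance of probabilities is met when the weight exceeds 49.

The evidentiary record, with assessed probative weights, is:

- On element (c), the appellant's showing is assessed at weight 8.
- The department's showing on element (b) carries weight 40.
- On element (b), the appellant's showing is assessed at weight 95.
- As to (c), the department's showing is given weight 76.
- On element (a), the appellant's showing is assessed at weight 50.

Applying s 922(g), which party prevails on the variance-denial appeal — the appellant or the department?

appellant

Stage 1 — burden on appellant; standard: the balance of probabilities (weight exceeds 49).
    (a): 50 > 49 [met]
    (b): 95 − 40 = 55 > 49 [met]
  All elements met. The burden passes to the department.
Stage 2 — burden on department; standard: clear and convincing evidence (weight is at least 75).
    (c): 76 − 8 = 68 < 75 [not met]
  Not every element is met, so the department fails to carry Stage 2.
So the appellant prevails.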